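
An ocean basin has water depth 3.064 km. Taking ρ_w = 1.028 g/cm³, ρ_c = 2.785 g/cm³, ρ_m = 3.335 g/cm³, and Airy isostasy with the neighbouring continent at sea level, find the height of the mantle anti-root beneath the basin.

9.79 km

By Archimedes' principle applied to the lithosphere: replacing crust with seawater at the top is compensated by replacing crust with mantle at the base: d (ρ_c − ρ_w) = a (ρ_m − ρ_c).
a = d (ρ_c − ρ_w)/(ρ_m − ρ_c) = 3.064 km × 1.757/0.55 = 9.79 km.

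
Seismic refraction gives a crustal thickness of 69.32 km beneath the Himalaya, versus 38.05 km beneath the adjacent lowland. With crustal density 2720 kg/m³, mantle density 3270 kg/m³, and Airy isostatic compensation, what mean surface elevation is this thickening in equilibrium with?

5.26 km

Excess crust Δ = 69.32 km − 38.05 km = 31.27 km, split between elevation h and root r with h + r = Δ.
Airy balance ρ_c h = (ρ_m − ρ_c) r gives r = h ρ_c/(ρ_m − ρ_c), so h (1 + ρ_c/(ρ_m − ρ_c)) = Δ, i.e. h = Δ (ρ_m − ρ_c)/ρ_m.
h = 31.27 km × 550/3270 = 5.26 km.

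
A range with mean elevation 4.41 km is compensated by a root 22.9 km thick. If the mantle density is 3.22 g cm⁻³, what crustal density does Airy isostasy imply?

ρ_c h = (ρ_m − ρ_c) r → ρ_c (h + r) = ρ_m r → ρ_c = ρ_m r / (h + r).
ρ_c = 3.22 × 22.9 km / (4.41 km + 22.9 km) = 2.7 g cm⁻³.

2.7 g cm⁻³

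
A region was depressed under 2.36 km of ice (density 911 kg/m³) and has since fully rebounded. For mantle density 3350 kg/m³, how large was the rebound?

Removing the load lets mantle flow back in; uplift u satisfies ρ_ice t = ρ_m u.
u = t ρ_ice/ρ_m = 2.36 km × 911/3350 = 0.642 km.

0.642 km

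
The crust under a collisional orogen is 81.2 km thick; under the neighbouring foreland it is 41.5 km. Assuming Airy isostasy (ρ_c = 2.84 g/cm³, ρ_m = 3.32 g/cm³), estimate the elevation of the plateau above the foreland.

Excess crust Δ = 81.2 km − 41.5 km = 39.7 km, split between elevation h and root r with h + r = Δ.
Airy balance ρ_c h = (ρ_m − ρ_c) r gives r = h ρ_c/(ρ_m − ρ_c), so h (1 + ρ_c/(ρ_m − ρ_c)) = Δ, i.e. h = Δ (ρ_m − ρ_c)/ρ_m.
h = 39.7 km × 0.48/3.32 = 5.74 km.

5.74 km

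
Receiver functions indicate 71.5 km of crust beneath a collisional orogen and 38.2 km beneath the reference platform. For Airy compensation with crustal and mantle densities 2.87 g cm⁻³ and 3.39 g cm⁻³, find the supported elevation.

5.11 km

Excess crust Δ = 71.5 km − 38.2 km = 33.3 km, split between elevation h and root r with h + r = Δ.
Airy balance ρ_c h = (ρ_m − ρ_c) r gives r = h ρ_c/(ρ_m − ρ_c), so h (1 + ρ_c/(ρ_m − ρ_c)) = Δ, i.e. h = Δ (ρ_m − ρ_c)/ρ_m.
h = 33.3 km × 0.52/3.39 = 5.11 km.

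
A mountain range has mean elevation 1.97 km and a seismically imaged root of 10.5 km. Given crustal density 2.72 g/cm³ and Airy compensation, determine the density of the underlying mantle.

3.23 g/cm³

Airy balance: ρ_c h = (ρ_m − ρ_c) r → ρ_m = ρ_c (1 + h/r).
ρ_m = 2.72 × (1 + 1.97 km/10.5 km) = 3.23 g/cm³.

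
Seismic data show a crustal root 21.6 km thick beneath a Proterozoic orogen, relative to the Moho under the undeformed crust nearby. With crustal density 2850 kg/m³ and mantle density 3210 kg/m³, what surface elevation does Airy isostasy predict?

By Archimedes' principle applied to the lithosphere: ρ_c h = (ρ_m − ρ_c) r.
h = r (ρ_m − ρ_c) / ρ_c = 21.6 km × (3210 − 2850) / 2850 = 2.73 km.

2.73 km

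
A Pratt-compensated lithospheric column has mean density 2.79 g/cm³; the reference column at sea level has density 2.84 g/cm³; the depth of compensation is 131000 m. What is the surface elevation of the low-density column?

ρ_ref D = ρ (D + h) → h = D (ρ_ref − ρ)/ρ.
h = 131000 m × (2.84 − 2.79)/2.79 = 2350 m.

2350 m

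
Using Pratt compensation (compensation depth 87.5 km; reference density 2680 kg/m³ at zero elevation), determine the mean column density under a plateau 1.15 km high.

Pratt balance: ρ_ref D = ρ (D + h).
ρ = ρ_ref D/(D + h) = 2680 × 87.5 km/(87.5 km + 1.15 km) = 2650 kg/m³.

2650 kg/m³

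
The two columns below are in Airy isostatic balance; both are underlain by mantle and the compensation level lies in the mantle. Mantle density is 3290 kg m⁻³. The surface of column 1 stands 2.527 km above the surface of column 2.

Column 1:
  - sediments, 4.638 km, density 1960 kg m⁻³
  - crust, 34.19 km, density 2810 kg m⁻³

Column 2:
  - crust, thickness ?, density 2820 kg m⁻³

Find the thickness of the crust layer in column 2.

Take the compensation level at the base of the deeper column (depth z_c below the surface of column 1) and equate Σ ρ_i t_i down to z_c; mantle fills any gap and the z_c terms cancel.
Column 1: 4.638×1960 + 34.19×2810 + (z_c − 38.828)×3290
Column 2: 2.527×0 + x×2820 + (z_c − 2.527 − 0 − x)×3290
The z_c×3290 term appears on both sides and cancels. Collect the known terms of each column as K = Σ(ρt)_known − 3290 × (depth of known layers): K_1 = 105164.38 − 3290×38.828 = −22579.74; K_2 = 0 − 3290×(2.527 + 0) = −8313.83.
Balance: K_1 = K_2 − x×(3290 − 2820), so x = (K_2 − K_1)/(3290 − 2820) = 14265.9/470 = 30.4 km.

30.4 km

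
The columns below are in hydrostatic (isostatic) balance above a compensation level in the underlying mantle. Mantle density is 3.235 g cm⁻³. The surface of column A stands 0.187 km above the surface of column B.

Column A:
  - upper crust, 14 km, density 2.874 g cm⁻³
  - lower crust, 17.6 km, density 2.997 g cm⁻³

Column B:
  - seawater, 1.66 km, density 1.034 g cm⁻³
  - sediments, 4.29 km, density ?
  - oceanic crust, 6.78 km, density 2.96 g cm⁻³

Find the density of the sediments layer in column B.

2.51 g cm⁻³

Take the compensation level at the base of the deeper column (depth z_c below the surface of column A) and equate Σ ρ_i t_i down to z_c; mantle fills any gap and the z_c terms cancel.
Column A: 14×2.874 + 17.6×2.997 + (z_c − 31.6)×3.235
Column B: 0.187×0 + 1.66×1.034 + 4.29×ρ + 6.78×2.96 + (z_c − 0.187 − 12.73)×3.235
The z_c×3.235 term appears on both sides and cancels. Collect the known terms of each column as K = Σ(ρt)_known − 3.235 × (depth of known layers): K_A = 92.9832 − 3.235×31.6 = −9.2428; K_B = 21.78524 − 3.235×(0.187 + 12.73) = −20.001255.
Balance: K_A = K_B + 4.29×ρ, so ρ = (K_A − K_B)/4.29 = 10.7585/4.29 = 2.51 g cm⁻³.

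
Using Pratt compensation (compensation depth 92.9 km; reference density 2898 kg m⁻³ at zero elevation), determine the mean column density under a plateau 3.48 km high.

2790 kg m⁻³

Pratt balance: ρ_ref D = ρ (D + h).
ρ = ρ_ref D/(D + h) = 2898 × 92.9 km/(92.9 km + 3.48 km) = 2790 kg m⁻³.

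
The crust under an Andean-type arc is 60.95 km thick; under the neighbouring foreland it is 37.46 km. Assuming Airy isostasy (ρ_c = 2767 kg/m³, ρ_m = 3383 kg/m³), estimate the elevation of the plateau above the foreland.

4.28 km

Excess crust Δ = 60.95 km − 37.46 km = 23.49 km, split between elevation h and root r with h + r = Δ.
Airy balance ρ_c h = (ρ_m − ρ_c) r gives r = h ρ_c/(ρ_m − ρ_c), so h (1 + ρ_c/(ρ_m − ρ_c)) = Δ, i.e. h = Δ (ρ_m − ρ_c)/ρ_m.
h = 23.49 km × 616/3383 = 4.28 km.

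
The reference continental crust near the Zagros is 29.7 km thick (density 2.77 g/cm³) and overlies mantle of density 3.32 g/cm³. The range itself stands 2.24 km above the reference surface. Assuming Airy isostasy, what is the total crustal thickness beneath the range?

43.2 km

Root depth r = h ρ_c / (ρ_m − ρ_c) = 2.24 km × 2.77 / 0.55 = 11.28 km.
Total thickness = T + h + r = 29.7 km + 2.24 km + 11.28 km = 43.2 km.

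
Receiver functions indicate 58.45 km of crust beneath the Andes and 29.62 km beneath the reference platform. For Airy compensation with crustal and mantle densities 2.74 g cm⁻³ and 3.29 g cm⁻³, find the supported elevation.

Excess crust Δ = 58.45 km − 29.62 km = 28.83 km, split between elevation h and root r with h + r = Δ.
Airy balance ρ_c h = (ρ_m − ρ_c) r gives r = h ρ_c/(ρ_m − ρ_c), so h (1 + ρ_c/(ρ_m − ρ_c)) = Δ, i.e. h = Δ (ρ_m − ρ_c)/ρ_m.
h = 28.83 km × 0.55/3.29 = 4.82 km.

4.82 km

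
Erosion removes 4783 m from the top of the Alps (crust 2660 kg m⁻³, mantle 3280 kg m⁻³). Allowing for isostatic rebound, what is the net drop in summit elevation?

Rebound u = e ρ_c/ρ_m = 4783 m × 2660/3280 = 3879 m.
Net surface drop = e − u = 4783 m − 3879 m = e (ρ_m − ρ_c)/ρ_m = 904 m.

904 m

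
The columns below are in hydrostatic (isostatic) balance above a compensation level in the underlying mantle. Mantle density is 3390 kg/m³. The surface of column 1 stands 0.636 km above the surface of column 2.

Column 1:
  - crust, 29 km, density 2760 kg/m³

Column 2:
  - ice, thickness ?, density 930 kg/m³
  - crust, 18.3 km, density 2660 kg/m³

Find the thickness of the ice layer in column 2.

Take the compensation level at the base of the deeper column (depth z_c below the surface of column 1) and equate Σ ρ_i t_i down to z_c; mantle fills any gap and the z_c terms cancel.
Column 1: 29×2760 + (z_c − 29)×3390
Column 2: 0.636×0 + x×930 + 18.3×2660 + (z_c − 0.636 − 18.3 − x)×3390
The z_c×3390 term appears on both sides and cancels. Collect the known terms of each column as K = Σ(ρt)_known − 3390 × (depth of known layers): K_1 = 80040 − 3390×29 = −18270; K_2 = 48678 − 3390×(0.636 + 18.3) = −15515.04.
Balance: K_1 = K_2 − x×(3390 − 930), so x = (K_2 − K_1)/(3390 − 930) = 2754.96/2460 = 1.12 km.

1.12 km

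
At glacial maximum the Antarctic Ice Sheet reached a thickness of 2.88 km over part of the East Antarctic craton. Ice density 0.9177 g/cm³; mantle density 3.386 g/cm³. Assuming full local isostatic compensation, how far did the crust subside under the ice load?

For local isostatic compensation: the ice load ρ_ice t is balanced by mantle displaced below, ρ_m s.
s = t ρ_ice / ρ_m = 2.88 km × 0.9177/3.386 = 0.781 km.

0.781 km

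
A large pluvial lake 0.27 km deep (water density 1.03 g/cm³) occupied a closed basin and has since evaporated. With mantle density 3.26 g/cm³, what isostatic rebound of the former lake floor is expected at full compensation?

u = d ρ_w/ρ_m = 0.27 km × 1.03/3.26 = 0.0853 km.

0.0853 km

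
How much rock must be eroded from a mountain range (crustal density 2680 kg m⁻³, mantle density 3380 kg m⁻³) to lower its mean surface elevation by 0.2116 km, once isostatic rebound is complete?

1.02 km

Net drop Δ = e − u = e − e ρ_c/ρ_m = e (ρ_m − ρ_c)/ρ_m.
e = Δ ρ_m/(ρ_m − ρ_c) = 0.2116 km × 3380/700 = 1.02 km.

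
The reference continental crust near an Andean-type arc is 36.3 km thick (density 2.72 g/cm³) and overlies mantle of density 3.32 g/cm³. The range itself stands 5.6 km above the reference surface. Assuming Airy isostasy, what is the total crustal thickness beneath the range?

67.3 km

Root depth r = h ρ_c / (ρ_m − ρ_c) = 5.6 km × 2.72 / 0.6 = 25.39 km.
Total thickness = T + h + r = 36.3 km + 5.6 km + 25.39 km = 67.3 km.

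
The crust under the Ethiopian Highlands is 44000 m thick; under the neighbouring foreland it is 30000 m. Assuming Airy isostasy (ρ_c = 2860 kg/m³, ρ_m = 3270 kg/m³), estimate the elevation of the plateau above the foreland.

1760 m

Excess crust Δ = 44000 m − 30000 m = 14000 m, split between elevation h and root r with h + r = Δ.
Airy balance ρ_c h = (ρ_m − ρ_c) r gives r = h ρ_c/(ρ_m − ρ_c), so h (1 + ρ_c/(ρ_m − ρ_c)) = Δ, i.e. h = Δ (ρ_m − ρ_c)/ρ_m.
h = 14000 m × 410/3270 = 1760 m.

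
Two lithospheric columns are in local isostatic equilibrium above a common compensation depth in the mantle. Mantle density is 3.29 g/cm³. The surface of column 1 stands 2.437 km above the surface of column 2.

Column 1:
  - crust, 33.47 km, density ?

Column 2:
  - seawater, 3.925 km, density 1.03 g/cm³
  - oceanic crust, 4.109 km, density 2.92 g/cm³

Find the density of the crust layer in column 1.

Take the compensation level at the base of the deeper column (depth z_c below the surface of column 1) and equate Σ ρ_i t_i down to z_c; mantle fills any gap and the z_c terms cancel.
Column 1: 33.47×ρ + (z_c − 33.47)×3.29
Column 2: 2.437×0 + 3.925×1.03 + 4.109×2.92 + (z_c − 2.437 − 8.034)×3.29
The z_c×3.29 term appears on both sides and cancels. Collect the known terms of each column as K = Σ(ρt)_known − 3.29 × (depth of known layers): K_1 = 0 − 3.29×33.47 = −110.1163; K_2 = 16.04103 − 3.29×(2.437 + 8.034) = −18.40856.
Balance: K_1 + 33.47×ρ = K_2, so ρ = (K_2 − K_1)/33.47 = 91.7077/33.47 = 2.74 g/cm³.

2.74 g/cm³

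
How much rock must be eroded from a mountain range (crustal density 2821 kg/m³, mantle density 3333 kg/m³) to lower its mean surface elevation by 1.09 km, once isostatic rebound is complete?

Net drop Δ = e − u = e − e ρ_c/ρ_m = e (ρ_m − ρ_c)/ρ_m.
e = Δ ρ_m/(ρ_m − ρ_c) = 1.09 km × 3333/512 = 7.1 km.

7.1 km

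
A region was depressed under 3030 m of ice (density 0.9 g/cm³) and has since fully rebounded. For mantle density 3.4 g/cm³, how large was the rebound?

Removing the load lets mantle flow back in; uplift u satisfies ρ_ice t = ρ_m u.
u = t ρ_ice/ρ_m = 3030 m × 0.9/3.4 = 802 m.

802 m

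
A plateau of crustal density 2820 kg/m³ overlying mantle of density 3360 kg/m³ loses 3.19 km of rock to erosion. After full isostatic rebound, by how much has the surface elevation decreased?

Rebound u = e ρ_c/ρ_m = 3.19 km × 2820/3360 = 2.677 km.
Net surface drop = e − u = 3.19 km − 2.677 km = e (ρ_m − ρ_c)/ρ_m = 0.513 km.

0.513 km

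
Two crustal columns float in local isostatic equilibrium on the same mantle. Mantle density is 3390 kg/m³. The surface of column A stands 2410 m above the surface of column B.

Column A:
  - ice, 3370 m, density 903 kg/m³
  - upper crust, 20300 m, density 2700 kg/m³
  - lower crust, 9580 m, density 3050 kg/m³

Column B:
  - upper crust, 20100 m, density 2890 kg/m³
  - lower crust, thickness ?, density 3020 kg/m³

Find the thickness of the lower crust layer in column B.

20100 m

Take the compensation level at the base of the deeper column (depth z_c below the surface of column A) and equate Σ ρ_i t_i down to z_c; mantle fills any gap and the z_c terms cancel.
Column A: 3370×903 + 20300×2700 + 9580×3050 + (z_c − 33250)×3390
Column B: 2410×0 + 20100×2890 + x×3020 + (z_c − 2410 − 20100 − x)×3390
The z_c×3390 term appears on both sides and cancels. Collect the known terms of each column as K = Σ(ρt)_known − 3390 × (depth of known layers): K_A = 87072110 − 3390×33250 = −25645390; K_B = 58089000 − 3390×(2410 + 20100) = −18219900.
Balance: K_A = K_B − x×(3390 − 3020), so x = (K_B − K_A)/(3390 − 3020) = 7425490/370 = 20100 m.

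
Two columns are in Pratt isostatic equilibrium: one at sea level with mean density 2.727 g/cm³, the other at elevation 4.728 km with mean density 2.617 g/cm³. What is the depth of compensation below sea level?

ρ_ref D = ρ (D + h) → D (ρ_ref − ρ) = ρ h.
D = ρ h/(ρ_ref − ρ) = 2.617 × 4.728 km/(2.727 − 2.617) = 112 km.

112 km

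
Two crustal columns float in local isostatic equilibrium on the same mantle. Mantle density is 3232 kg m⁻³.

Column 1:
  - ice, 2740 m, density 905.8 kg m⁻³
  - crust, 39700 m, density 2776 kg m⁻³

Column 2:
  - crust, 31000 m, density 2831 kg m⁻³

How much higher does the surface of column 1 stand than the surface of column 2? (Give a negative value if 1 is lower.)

3730 m

For any compensation level in the mantle, the mantle terms cancel and isostasy reduces to e = (Σt_1 − Σt_2) − (Σ(ρt)_1 − Σ(ρt)_2) / ρ_m.
Σt_1 = 42440 m; Σt_2 = 31000 m; Σ(ρt)_1 = 112689092; Σ(ρt)_2 = 87761000 (in m·kg m⁻³).
e = (42440 − 31000) − (112689092 − 87761000) / 3232 = 3730 m.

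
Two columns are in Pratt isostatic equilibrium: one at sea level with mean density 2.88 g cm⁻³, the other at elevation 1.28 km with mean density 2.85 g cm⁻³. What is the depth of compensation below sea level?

122 km

ρ_ref D = ρ (D + h) → D (ρ_ref − ρ) = ρ h.
D = ρ h/(ρ_ref − ρ) = 2.85 × 1.28 km/(2.88 − 2.85) = 122 km.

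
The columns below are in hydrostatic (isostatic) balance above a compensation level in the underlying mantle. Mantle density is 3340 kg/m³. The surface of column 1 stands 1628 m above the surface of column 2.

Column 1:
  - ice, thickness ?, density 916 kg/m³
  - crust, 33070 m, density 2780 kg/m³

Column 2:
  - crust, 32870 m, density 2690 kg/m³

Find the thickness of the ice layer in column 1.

Take the compensation level at the base of the deeper column (depth z_c below the surface of column 1) and equate Σ ρ_i t_i down to z_c; mantle fills any gap and the z_c terms cancel.
Column 1: x×916 + 33070×2780 + (z_c − 33070 − x)×3340
Column 2: 1628×0 + 32870×2690 + (z_c − 1628 − 32870)×3340
The z_c×3340 term appears on both sides and cancels. Collect the known terms of each column as K = Σ(ρt)_known − 3340 × (depth of known layers): K_1 = 91934600 − 3340×33070 = −18519200; K_2 = 88420300 − 3340×(1628 + 32870) = −26803020.
Balance: K_1 − x×(3340 − 916) = K_2, so x = (K_1 − K_2)/(3340 − 916) = 8283820/2424 = 3420 m.

3420 m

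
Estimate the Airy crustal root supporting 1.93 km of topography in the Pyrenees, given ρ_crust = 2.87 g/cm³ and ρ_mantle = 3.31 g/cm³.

In Airy isostatic equilibrium: the weight of the topography is balanced by the buoyancy of the root, ρ_c h = (ρ_m − ρ_c) r.
r = h · ρ_c / (ρ_m − ρ_c) = 1.93 km × 2.87 / (3.31 − 2.87) = 12.6 km.

12.6 km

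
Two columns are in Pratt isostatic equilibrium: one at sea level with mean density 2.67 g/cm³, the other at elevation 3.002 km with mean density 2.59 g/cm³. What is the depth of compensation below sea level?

ρ_ref D = ρ (D + h) → D (ρ_ref − ρ) = ρ h.
D = ρ h/(ρ_ref − ρ) = 2.59 × 3.002 km/(2.67 − 2.59) = 97.2 km.

97.2 km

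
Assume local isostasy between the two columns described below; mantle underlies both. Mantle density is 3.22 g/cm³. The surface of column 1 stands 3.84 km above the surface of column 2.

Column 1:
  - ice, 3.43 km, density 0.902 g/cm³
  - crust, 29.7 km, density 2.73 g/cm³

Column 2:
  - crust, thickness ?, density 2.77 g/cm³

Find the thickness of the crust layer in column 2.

Take the compensation level at the base of the deeper column (depth z_c below the surface of column 1) and equate Σ ρ_i t_i down to z_c; mantle fills any gap and the z_c terms cancel.
Column 1: 3.43×0.902 + 29.7×2.73 + (z_c − 33.13)×3.22
Column 2: 3.84×0 + x×2.77 + (z_c − 3.84 − 0 − x)×3.22
The z_c×3.22 term appears on both sides and cancels. Collect the known terms of each column as K = Σ(ρt)_known − 3.22 × (depth of known layers): K_1 = 84.17486 − 3.22×33.13 = −22.50374; K_2 = 0 − 3.22×(3.84 + 0) = −12.3648.
Balance: K_1 = K_2 − x×(3.22 − 2.77), so x = (K_2 − K_1)/(3.22 − 2.77) = 10.1389/0.45 = 22.5 km.

22.5 km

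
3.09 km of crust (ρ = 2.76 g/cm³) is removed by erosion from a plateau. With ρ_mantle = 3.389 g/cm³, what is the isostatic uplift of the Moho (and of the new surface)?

Unloading: uplift u = e ρ_c/ρ_m = 3.09 km × 2.76/3.389 = 2.52 km.

2.52 km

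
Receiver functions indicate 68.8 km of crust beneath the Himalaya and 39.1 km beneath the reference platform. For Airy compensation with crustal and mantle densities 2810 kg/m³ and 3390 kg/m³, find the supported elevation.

Excess crust Δ = 68.8 km − 39.1 km = 29.7 km, split between elevation h and root r with h + r = Δ.
Airy balance ρ_c h = (ρ_m − ρ_c) r gives r = h ρ_c/(ρ_m − ρ_c), so h (1 + ρ_c/(ρ_m − ρ_c)) = Δ, i.e. h = Δ (ρ_m − ρ_c)/ρ_m.
h = 29.7 km × 580/3390 = 5.08 km.

5.08 km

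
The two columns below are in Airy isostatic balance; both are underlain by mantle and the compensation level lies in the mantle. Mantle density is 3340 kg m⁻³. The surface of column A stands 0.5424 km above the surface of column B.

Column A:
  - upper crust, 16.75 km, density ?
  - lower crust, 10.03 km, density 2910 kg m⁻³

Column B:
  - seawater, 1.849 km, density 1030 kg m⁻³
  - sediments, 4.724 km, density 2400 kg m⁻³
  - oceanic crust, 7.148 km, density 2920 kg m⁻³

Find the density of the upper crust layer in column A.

Take the compensation level at the base of the deeper column (depth z_c below the surface of column A) and equate Σ ρ_i t_i down to z_c; mantle fills any gap and the z_c terms cancel.
Column A: 16.75×ρ + 10.03×2910 + (z_c − 26.78)×3340
Column B: 0.5424×0 + 1.849×1030 + 4.724×2400 + 7.148×2920 + (z_c − 0.5424 − 13.721)×3340
The z_c×3340 term appears on both sides and cancels. Collect the known terms of each column as K = Σ(ρt)_known − 3340 × (depth of known layers): K_A = 29187.3 − 3340×26.78 = −60257.9; K_B = 34114.23 − 3340×(0.5424 + 13.721) = −13525.526.
Balance: K_A + 16.75×ρ = K_B, so ρ = (K_B − K_A)/16.75 = 46732.4/16.75 = 2790 kg m⁻³.

2790 kg m⁻³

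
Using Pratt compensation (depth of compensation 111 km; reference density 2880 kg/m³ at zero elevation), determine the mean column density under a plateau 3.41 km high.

Pratt balance: ρ_ref D = ρ (D + h).
ρ = ρ_ref D/(D + h) = 2880 × 111 km/(111 km + 3.41 km) = 2790 kg/m³.

2790 kg/m³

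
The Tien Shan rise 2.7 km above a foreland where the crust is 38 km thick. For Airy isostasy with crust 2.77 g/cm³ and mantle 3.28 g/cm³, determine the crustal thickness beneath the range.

Root depth r = h ρ_c / (ρ_m − ρ_c) = 2.7 km × 2.77 / 0.51 = 14.66 km.
Total thickness = T + h + r = 38 km + 2.7 km + 14.66 km = 55.4 km.

55.4 km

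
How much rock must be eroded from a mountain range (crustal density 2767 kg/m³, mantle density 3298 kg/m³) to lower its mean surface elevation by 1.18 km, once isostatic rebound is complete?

Net drop Δ = e − u = e − e ρ_c/ρ_m = e (ρ_m − ρ_c)/ρ_m.
e = Δ ρ_m/(ρ_m − ρ_c) = 1.18 km × 3298/531 = 7.33 km.

7.33 km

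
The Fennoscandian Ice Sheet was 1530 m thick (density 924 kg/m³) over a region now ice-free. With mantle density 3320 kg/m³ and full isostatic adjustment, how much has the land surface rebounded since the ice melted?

426 m

Removing the load lets mantle flow back in; uplift u satisfies ρ_ice t = ρ_m u.
u = t ρ_ice/ρ_m = 1530 m × 924/3320 = 426 m.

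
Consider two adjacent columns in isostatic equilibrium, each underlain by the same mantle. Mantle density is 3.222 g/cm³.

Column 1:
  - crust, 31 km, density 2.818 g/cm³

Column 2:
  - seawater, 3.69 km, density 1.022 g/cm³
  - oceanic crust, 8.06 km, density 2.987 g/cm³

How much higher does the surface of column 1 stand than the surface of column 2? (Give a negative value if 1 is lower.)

For any compensation level in the mantle, the mantle terms cancel and isostasy reduces to e = (Σt_1 − Σt_2) − (Σ(ρt)_1 − Σ(ρt)_2) / ρ_m.
Σt_1 = 31 km; Σt_2 = 11.75 km; Σ(ρt)_1 = 87.358; Σ(ρt)_2 = 27.8464 (in km·g/cm³).
e = (31 − 11.75) − (87.358 − 27.8464) / 3.222 = 0.78 km.

0.78 km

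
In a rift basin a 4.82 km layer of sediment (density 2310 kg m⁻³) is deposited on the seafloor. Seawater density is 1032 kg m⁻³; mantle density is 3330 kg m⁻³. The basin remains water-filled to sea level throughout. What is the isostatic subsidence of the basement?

2.68 km

Submarine loading: the sediment displaces seawater, and the subsidence is in turn flooded, so s (ρ_m − ρ_w) = t (ρ_sed − ρ_w).
s = 4.82 km × (2310 − 1032) / (3330 − 1032) = 2.68 km.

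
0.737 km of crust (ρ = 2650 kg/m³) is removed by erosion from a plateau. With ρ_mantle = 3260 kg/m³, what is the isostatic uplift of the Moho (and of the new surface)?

Unloading: uplift u = e ρ_c/ρ_m = 0.737 km × 2650/3260 = 0.599 km.

0.599 km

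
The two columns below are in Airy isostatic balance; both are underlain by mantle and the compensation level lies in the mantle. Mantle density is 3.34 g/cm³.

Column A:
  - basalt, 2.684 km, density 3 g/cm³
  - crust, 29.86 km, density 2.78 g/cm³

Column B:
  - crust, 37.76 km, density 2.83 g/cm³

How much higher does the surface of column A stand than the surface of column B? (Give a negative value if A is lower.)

For any compensation level in the mantle, the mantle terms cancel and isostasy reduces to e = (Σt_A − Σt_B) − (Σ(ρt)_A − Σ(ρt)_B) / ρ_m.
Σt_A = 32.544 km; Σt_B = 37.76 km; Σ(ρt)_A = 91.0628; Σ(ρt)_B = 106.8608 (in km·g/cm³).
e = (32.544 − 37.76) − (91.0628 − 106.8608) / 3.34 = −0.486 km.

−0.486 km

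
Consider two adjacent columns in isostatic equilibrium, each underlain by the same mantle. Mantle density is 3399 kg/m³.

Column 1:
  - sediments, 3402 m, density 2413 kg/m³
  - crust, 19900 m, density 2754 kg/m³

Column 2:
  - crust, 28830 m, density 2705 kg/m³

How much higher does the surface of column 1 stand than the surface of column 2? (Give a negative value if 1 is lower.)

For any compensation level in the mantle, the mantle terms cancel and isostasy reduces to e = (Σt_1 − Σt_2) − (Σ(ρt)_1 − Σ(ρt)_2) / ρ_m.
Σt_1 = 23302 m; Σt_2 = 28830 m; Σ(ρt)_1 = 63013626; Σ(ρt)_2 = 77985150 (in m·kg/m³).
e = (23302 − 28830) − (63013626 − 77985150) / 3399 = −1120 m.

−1120 m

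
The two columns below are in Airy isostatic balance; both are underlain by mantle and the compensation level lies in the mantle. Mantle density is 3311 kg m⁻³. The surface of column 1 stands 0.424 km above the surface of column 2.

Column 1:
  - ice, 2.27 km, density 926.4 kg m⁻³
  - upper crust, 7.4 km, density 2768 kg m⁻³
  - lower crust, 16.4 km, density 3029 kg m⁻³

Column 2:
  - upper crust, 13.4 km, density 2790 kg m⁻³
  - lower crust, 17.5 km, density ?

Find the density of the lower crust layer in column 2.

Take the compensation level at the base of the deeper column (depth z_c below the surface of column 1) and equate Σ ρ_i t_i down to z_c; mantle fills any gap and the z_c terms cancel.
Column 1: 2.27×926.4 + 7.4×2768 + 16.4×3029 + (z_c − 26.07)×3311
Column 2: 0.424×0 + 13.4×2790 + 17.5×ρ + (z_c − 0.424 − 30.9)×3311
The z_c×3311 term appears on both sides and cancels. Collect the known terms of each column as K = Σ(ρt)_known − 3311 × (depth of known layers): K_1 = 72261.728 − 3311×26.07 = −14056.042; K_2 = 37386 − 3311×(0.424 + 30.9) = −66327.764.
Balance: K_1 = K_2 + 17.5×ρ, so ρ = (K_1 − K_2)/17.5 = 52271.7/17.5 = 2990 kg m⁻³.

2990 kg m⁻³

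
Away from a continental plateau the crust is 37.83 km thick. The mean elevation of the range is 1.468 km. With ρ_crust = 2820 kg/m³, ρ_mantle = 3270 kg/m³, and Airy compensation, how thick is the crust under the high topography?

Root depth r = h ρ_c / (ρ_m − ρ_c) = 1.468 km × 2820 / 450 = 9.199 km.
Total thickness = T + h + r = 37.83 km + 1.468 km + 9.199 km = 48.5 km.

48.5 km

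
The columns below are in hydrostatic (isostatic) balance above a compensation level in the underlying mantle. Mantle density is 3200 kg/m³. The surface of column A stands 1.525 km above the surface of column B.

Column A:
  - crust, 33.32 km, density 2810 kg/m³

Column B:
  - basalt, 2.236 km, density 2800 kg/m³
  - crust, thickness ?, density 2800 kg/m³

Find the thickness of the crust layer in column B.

18.1 km

Take the compensation level at the base of the deeper column (depth z_c below the surface of column A) and equate Σ ρ_i t_i down to z_c; mantle fills any gap and the z_c terms cancel.
Column A: 33.32×2810 + (z_c − 33.32)×3200
Column B: 1.525×0 + 2.236×2800 + x×2800 + (z_c − 1.525 − 2.236 − x)×3200
The z_c×3200 term appears on both sides and cancels. Collect the known terms of each column as K = Σ(ρt)_known − 3200 × (depth of known layers): K_A = 93629.2 − 3200×33.32 = −12994.8; K_B = 6260.8 − 3200×(1.525 + 2.236) = −5774.4.
Balance: K_A = K_B − x×(3200 − 2800), so x = (K_B − K_A)/(3200 − 2800) = 7220.4/400 = 18.1 km.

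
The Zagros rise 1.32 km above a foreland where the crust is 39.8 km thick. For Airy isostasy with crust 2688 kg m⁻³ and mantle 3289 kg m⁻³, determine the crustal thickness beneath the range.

47 km

Root depth r = h ρ_c / (ρ_m − ρ_c) = 1.32 km × 2688 / 601 = 5.904 km.
Total thickness = T + h + r = 39.8 km + 1.32 km + 5.904 km = 47 km.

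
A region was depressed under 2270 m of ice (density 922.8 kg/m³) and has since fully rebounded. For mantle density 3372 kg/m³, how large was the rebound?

621 m

Removing the load lets mantle flow back in; uplift u satisfies ρ_ice t = ρ_m u.
u = t ρ_ice/ρ_m = 2270 m × 922.8/3372 = 621 m.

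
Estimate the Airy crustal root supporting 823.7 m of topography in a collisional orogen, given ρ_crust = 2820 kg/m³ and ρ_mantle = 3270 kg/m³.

Balancing pressure at the compensation depth: the weight of the topography is balanced by the buoyancy of the root, ρ_c h = (ρ_m − ρ_c) r.
r = h · ρ_c / (ρ_m − ρ_c) = 823.7 m × 2820 / (3270 − 2820) = 5160 m.

5160 m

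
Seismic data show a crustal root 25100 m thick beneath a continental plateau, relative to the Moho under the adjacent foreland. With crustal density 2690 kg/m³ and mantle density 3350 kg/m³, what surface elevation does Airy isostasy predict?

Balancing pressure at the compensation depth: ρ_c h = (ρ_m − ρ_c) r.
h = r (ρ_m − ρ_c) / ρ_c = 25100 m × (3350 − 2690) / 2690 = 6160 m.

6160 m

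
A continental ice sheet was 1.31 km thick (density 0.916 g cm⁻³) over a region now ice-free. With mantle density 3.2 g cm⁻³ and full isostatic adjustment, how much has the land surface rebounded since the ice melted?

0.375 km

Removing the load lets mantle flow back in; uplift u satisfies ρ_ice t = ρ_m u.
u = t ρ_ice/ρ_m = 1.31 km × 0.916/3.2 = 0.375 km.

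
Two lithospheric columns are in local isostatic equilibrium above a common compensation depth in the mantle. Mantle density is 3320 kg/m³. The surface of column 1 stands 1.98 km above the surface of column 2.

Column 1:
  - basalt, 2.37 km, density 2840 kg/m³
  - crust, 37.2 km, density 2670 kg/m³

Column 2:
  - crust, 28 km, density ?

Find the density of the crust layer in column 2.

Take the compensation level at the base of the deeper column (depth z_c below the surface of column 1) and equate Σ ρ_i t_i down to z_c; mantle fills any gap and the z_c terms cancel.
Column 1: 2.37×2840 + 37.2×2670 + (z_c − 39.57)×3320
Column 2: 1.98×0 + 28×ρ + (z_c − 1.98 − 28)×3320
The z_c×3320 term appears on both sides and cancels. Collect the known terms of each column as K = Σ(ρt)_known − 3320 × (depth of known layers): K_1 = 106054.8 − 3320×39.57 = −25317.6; K_2 = 0 − 3320×(1.98 + 28) = −99533.6.
Balance: K_1 = K_2 + 28×ρ, so ρ = (K_1 − K_2)/28 = 74216/28 = 2650 kg/m³.

2650 kg/m³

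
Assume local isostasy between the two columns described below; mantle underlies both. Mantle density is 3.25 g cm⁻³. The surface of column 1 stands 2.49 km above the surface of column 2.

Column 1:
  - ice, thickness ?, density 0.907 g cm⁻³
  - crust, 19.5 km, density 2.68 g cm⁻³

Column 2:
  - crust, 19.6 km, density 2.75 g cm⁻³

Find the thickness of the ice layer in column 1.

2.89 km

Take the compensation level at the base of the deeper column (depth z_c below the surface of column 1) and equate Σ ρ_i t_i down to z_c; mantle fills any gap and the z_c terms cancel.
Column 1: x×0.907 + 19.5×2.68 + (z_c − 19.5 − x)×3.25
Column 2: 2.49×0 + 19.6×2.75 + (z_c − 2.49 − 19.6)×3.25
The z_c×3.25 term appears on both sides and cancels. Collect the known terms of each column as K = Σ(ρt)_known − 3.25 × (depth of known layers): K_1 = 52.26 − 3.25×19.5 = −11.115; K_2 = 53.9 − 3.25×(2.49 + 19.6) = −17.8925.
Balance: K_1 − x×(3.25 − 0.907) = K_2, so x = (K_1 − K_2)/(3.25 − 0.907) = 6.7775/2.343 = 2.89 km.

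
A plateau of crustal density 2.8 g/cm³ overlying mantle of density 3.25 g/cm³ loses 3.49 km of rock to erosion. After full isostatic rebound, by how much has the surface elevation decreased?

0.483 km

Rebound u = e ρ_c/ρ_m = 3.49 km × 2.8/3.25 = 3.007 km.
Net surface drop = e − u = 3.49 km − 3.007 km = e (ρ_m − ρ_c)/ρ_m = 0.483 km.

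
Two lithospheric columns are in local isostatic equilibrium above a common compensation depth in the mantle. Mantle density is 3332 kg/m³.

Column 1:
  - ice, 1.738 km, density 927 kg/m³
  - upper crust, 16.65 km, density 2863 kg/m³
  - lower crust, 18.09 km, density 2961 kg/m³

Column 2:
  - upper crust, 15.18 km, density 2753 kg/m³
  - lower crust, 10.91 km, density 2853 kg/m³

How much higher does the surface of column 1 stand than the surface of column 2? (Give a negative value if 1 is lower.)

For any compensation level in the mantle, the mantle terms cancel and isostasy reduces to e = (Σt_1 − Σt_2) − (Σ(ρt)_1 − Σ(ρt)_2) / ρ_m.
Σt_1 = 36.478 km; Σt_2 = 26.09 km; Σ(ρt)_1 = 102844.566; Σ(ρt)_2 = 72916.77 (in km·kg/m³).
e = (36.478 − 26.09) − (102844.566 − 72916.77) / 3332 = 1.41 km.

1.41 km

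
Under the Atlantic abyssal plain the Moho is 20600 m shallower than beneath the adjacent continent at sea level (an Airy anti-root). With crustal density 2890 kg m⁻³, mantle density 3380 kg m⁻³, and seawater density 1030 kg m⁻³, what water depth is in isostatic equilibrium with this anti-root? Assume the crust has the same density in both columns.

Replacing a thickness d of crust by seawater at the top must be balanced by replacing crust with mantle at the base: d (ρ_c − ρ_w) = a (ρ_m − ρ_c).
d = a (ρ_m − ρ_c)/(ρ_c − ρ_w) = 20600 m × 490/1860 = 5430 m.

5430 m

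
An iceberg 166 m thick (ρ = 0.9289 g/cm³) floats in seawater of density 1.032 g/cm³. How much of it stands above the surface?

16.6 m

Floating equilibrium: submerged depth d = t ρ_obj/ρ_fluid = 166 m × 0.9289/1.032 = 149.4 m.
Freeboard = t − d = 166 m − 149.4 m = 16.6 m.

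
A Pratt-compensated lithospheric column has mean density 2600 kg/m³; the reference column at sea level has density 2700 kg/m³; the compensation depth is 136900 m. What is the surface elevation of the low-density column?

ρ_ref D = ρ (D + h) → h = D (ρ_ref − ρ)/ρ.
h = 136900 m × (2700 − 2600)/2600 = 5270 m.

5270 m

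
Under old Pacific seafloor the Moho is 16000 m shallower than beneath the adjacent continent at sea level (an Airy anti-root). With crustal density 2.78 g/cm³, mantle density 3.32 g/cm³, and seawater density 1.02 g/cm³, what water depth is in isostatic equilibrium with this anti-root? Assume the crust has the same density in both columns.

4910 m

Replacing a thickness d of crust by seawater at the top must be balanced by replacing crust with mantle at the base: d (ρ_c − ρ_w) = a (ρ_m − ρ_c).
d = a (ρ_m − ρ_c)/(ρ_c − ρ_w) = 16000 m × 0.54/1.76 = 4910 m.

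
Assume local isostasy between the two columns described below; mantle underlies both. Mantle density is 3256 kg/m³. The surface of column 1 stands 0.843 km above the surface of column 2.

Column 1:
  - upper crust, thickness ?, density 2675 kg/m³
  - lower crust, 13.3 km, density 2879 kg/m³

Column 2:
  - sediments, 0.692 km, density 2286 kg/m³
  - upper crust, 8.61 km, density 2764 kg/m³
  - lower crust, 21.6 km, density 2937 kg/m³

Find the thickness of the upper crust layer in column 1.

Take the compensation level at the base of the deeper column (depth z_c below the surface of column 1) and equate Σ ρ_i t_i down to z_c; mantle fills any gap and the z_c terms cancel.
Column 1: x×2675 + 13.3×2879 + (z_c − 13.3 − x)×3256
Column 2: 0.843×0 + 0.692×2286 + 8.61×2764 + 21.6×2937 + (z_c − 0.843 − 30.902)×3256
The z_c×3256 term appears on both sides and cancels. Collect the known terms of each column as K = Σ(ρt)_known − 3256 × (depth of known layers): K_1 = 38290.7 − 3256×13.3 = −5014.1; K_2 = 88819.152 − 3256×(0.843 + 30.902) = −14542.568.
Balance: K_1 − x×(3256 − 2675) = K_2, so x = (K_1 − K_2)/(3256 − 2675) = 9528.47/581 = 16.4 km.

16.4 km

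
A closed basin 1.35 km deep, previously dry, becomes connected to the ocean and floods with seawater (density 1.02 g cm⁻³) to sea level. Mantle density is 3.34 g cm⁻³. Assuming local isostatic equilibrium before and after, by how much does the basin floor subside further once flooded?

After flooding the water column is d + s deep. Its weight must equal the weight of mantle displaced by the extra subsidence s: (d + s) ρ_w = s ρ_m.
s = d ρ_w / (ρ_m − ρ_w) = 1.35 km × 1.02/(3.34 − 1.02) = 0.594 km.

0.594 km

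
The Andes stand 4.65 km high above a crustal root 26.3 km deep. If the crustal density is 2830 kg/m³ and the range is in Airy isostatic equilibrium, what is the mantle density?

Airy balance: ρ_c h = (ρ_m − ρ_c) r → ρ_m = ρ_c (1 + h/r).
ρ_m = 2830 × (1 + 4.65 km/26.3 km) = 3330 kg/m³.

3330 kg/m³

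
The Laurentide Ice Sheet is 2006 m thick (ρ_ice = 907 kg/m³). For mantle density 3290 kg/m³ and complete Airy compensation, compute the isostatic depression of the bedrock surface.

For local isostatic compensation: the ice load ρ_ice t is balanced by mantle displaced below, ρ_m s.
s = t ρ_ice / ρ_m = 2006 m × 907/3290 = 553 m.

553 m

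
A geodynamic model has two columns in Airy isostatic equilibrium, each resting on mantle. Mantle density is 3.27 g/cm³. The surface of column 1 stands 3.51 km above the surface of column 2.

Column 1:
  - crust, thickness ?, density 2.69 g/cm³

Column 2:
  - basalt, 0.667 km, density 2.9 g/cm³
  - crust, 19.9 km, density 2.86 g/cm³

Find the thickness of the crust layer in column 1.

34.3 km

Take the compensation level at the base of the deeper column (depth z_c below the surface of column 1) and equate Σ ρ_i t_i down to z_c; mantle fills any gap and the z_c terms cancel.
Column 1: x×2.69 + (z_c − 0 − x)×3.27
Column 2: 3.51×0 + 0.667×2.9 + 19.9×2.86 + (z_c − 3.51 − 20.567)×3.27
The z_c×3.27 term appears on both sides and cancels. Collect the known terms of each column as K = Σ(ρt)_known − 3.27 × (depth of known layers): K_1 = 0 − 3.27×0 = 0; K_2 = 58.8483 − 3.27×(3.51 + 20.567) = −19.88349.
Balance: K_1 − x×(3.27 − 2.69) = K_2, so x = (K_1 − K_2)/(3.27 − 2.69) = 19.8835/0.58 = 34.3 km.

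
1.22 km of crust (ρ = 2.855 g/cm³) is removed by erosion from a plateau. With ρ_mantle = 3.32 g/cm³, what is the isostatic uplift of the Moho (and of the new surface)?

1.05 km

Unloading: uplift u = e ρ_c/ρ_m = 1.22 km × 2.855/3.32 = 1.05 km.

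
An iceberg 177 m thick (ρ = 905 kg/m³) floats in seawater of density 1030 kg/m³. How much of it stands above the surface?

Floating equilibrium: submerged depth d = t ρ_obj/ρ_fluid = 177 m × 905/1030 = 155.5 m.
Freeboard = t − d = 177 m − 155.5 m = 21.5 m.

21.5 m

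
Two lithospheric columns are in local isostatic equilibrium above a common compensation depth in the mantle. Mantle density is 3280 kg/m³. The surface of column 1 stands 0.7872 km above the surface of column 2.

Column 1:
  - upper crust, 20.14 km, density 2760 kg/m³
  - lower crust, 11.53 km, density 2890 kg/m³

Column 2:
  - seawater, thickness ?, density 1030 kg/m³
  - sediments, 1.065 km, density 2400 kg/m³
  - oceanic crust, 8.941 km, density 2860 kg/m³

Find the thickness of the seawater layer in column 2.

3.42 km

Take the compensation level at the base of the deeper column (depth z_c below the surface of column 1) and equate Σ ρ_i t_i down to z_c; mantle fills any gap and the z_c terms cancel.
Column 1: 20.14×2760 + 11.53×2890 + (z_c − 31.67)×3280
Column 2: 0.7872×0 + x×1030 + 1.065×2400 + 8.941×2860 + (z_c − 0.7872 − 10.006 − x)×3280
The z_c×3280 term appears on both sides and cancels. Collect the known terms of each column as K = Σ(ρt)_known − 3280 × (depth of known layers): K_1 = 88908.1 − 3280×31.67 = −14969.5; K_2 = 28127.26 − 3280×(0.7872 + 10.006) = −7274.436.
Balance: K_1 = K_2 − x×(3280 − 1030), so x = (K_2 − K_1)/(3280 − 1030) = 7695.06/2250 = 3.42 km.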